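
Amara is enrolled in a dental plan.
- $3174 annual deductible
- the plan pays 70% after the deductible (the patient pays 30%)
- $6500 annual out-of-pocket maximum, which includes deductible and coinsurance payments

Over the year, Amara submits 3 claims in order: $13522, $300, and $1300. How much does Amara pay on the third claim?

Claim 1 ($13522): $3174 to deductible, leaving $10348; coinsurance $10348 × 30% = $3104.40. Patient owes $6278.40 (running OOP $6278.40).
Claim 2 ($300): 30% coinsurance on $300 = $90. Patient pays $90; OOP now $6368.40.
Claim 3 ($1300): deductible met; 30% of $1300 = $390. That would push OOP to $6758.40, over the $6500 cap, so patient pays $6500 − $6368.40 = $131.60.

$131.60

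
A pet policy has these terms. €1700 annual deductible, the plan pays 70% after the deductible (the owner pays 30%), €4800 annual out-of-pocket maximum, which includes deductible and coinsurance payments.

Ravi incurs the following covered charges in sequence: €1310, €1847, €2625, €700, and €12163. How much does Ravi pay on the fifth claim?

€1665.40

#1 (€1310): all of it applies to the deductible. Owner pays €1310; OOP now €1310.
#2 (€1847): €390 finishes the deductible; €1457 goes to coinsurance; owner's 30% is €437.10. Cost to owner: €827.10. OOP to date €2137.10.
#3 (€2625): 30% coinsurance on €2625 = €787.50. Owner pays €787.50; OOP now €2924.60.
#4 (€700): 30% coinsurance on €700 = €210. Cost to owner: €210. OOP to date €3134.60.
#5 (€12163): 30% coinsurance on €12163 = €3648.90. OOP would hit €6783.50 > €4800, so the cap limits the owner to €4800 − €3134.60 = €1665.40.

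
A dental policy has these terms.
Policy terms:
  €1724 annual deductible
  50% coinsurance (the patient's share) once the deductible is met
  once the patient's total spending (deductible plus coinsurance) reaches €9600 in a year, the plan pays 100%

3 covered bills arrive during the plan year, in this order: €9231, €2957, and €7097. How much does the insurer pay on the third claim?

€4453

Claim 1 — €9231: €1724 to deductible, leaving €7507; 50% of €7507 = €3753.50. Patient pays €5477.50; OOP now €5477.50. Plan pays €9231 − €5477.50 = €3753.50.
Claim 2 — €2957: 50% coinsurance on €2957 = €1478.50. Patient pays €1478.50; OOP now €6956. Insurer: €2957 − €1478.50 = €1478.50.
Claim 3 — €7097: deductible already satisfied, so patient's share is 50% × €7097 = €3548.50. That would push OOP to €10504.50, over the €9600 cap, so patient pays €9600 − €6956 = €2644. Insurer: €7097 − €2644 = €4453.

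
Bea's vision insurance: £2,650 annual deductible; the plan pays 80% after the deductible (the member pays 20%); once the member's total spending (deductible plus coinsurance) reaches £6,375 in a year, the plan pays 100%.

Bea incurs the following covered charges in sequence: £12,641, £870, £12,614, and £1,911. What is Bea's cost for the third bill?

£1,552.80

Bill 1, £12,641: £2,650 finishes the deductible; £9,991 goes to coinsurance; coinsurance £9,991 × 20% = £1,998.20. Member owes £4,648.20 (running OOP £4,648.20).
Bill 2, £870: deductible already satisfied, so member's share is 20% × £870 = £174. Member owes £174 (running OOP £4,822.20).
Bill 3, £12,614: deductible already satisfied, so member's share is 20% × £12,614 = £2,522.80. Adding that to £4,822.20 gives £7,345, past the £6,375 cap; member pays only £6,375 − £4,822.20 = £1,552.80.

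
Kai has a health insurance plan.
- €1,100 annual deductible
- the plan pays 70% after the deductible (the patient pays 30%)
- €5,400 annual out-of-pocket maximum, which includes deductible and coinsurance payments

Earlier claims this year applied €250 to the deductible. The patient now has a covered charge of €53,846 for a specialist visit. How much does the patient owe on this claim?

Deductible still to meet: €1,100 − €250 = €850.
After the €850 deductible portion, €53,846 − €850 = €52,996 is subject to coinsurance.
Coinsurance: €52,996 × 30% = €15,898.80.
That puts the patient's cost at €850 + €15,898.80 = €16,748.80 before any cap.
That would bring total out-of-pocket to €16,998.80, past the €5,400 cap. The patient is capped at €5,400 − €250 = €5,150 on this claim.

€5,150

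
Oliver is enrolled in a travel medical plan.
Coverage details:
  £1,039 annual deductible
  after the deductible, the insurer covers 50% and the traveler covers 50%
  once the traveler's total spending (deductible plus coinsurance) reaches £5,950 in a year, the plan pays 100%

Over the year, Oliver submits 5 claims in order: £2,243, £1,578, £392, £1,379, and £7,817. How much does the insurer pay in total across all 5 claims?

£7,459

Claim 1 (£2,243): deductible takes £1,039, £1,204 remains; coinsurance £1,204 × 50% = £602. Traveler owes £1,641 (running OOP £1,641). Insurer: £2,243 − £1,641 = £602.
Claim 2 (£1,578): deductible already satisfied, so traveler's share is 50% × £1,578 = £789. Cost to traveler: £789. OOP to date £2,430. Insurer: £1,578 − £789 = £789.
Claim 3 (£392): deductible already satisfied, so traveler's share is 50% × £392 = £196. Traveler owes £196 (running OOP £2,626). Plan pays £392 − £196 = £196.
Claim 4 (£1,379): deductible met; 50% of £1,379 = £689.50. Traveler owes £689.50 (running OOP £3,315.50). Plan pays £1,379 − £689.50 = £689.50.
Claim 5 (£7,817): 50% coinsurance on £7,817 = £3,908.50. Adding that to £3,315.50 gives £7,224, past the £5,950 cap; traveler pays only £5,950 − £3,315.50 = £2,634.50. Plan pays £7,817 − £2,634.50 = £5,182.50.
Insurer total = bills − traveler's total = £13,409 − £5,950 = £7,459.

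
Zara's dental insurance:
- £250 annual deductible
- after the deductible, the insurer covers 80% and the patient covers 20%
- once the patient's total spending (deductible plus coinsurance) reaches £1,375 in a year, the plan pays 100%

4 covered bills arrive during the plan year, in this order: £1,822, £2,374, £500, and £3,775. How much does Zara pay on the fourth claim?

Claim 1 — £1,822: £250 to deductible, leaving £1,572; coinsurance £1,572 × 20% = £314.40. Cost to patient: £564.40. OOP to date £564.40.
Claim 2 — £2,374: 20% coinsurance on £2,374 = £474.80. Patient owes £474.80 (running OOP £1,039.20).
Claim 3 — £500: 20% coinsurance on £500 = £100. Patient pays £100; OOP now £1,139.20.
Claim 4 — £3,775: deductible met; 20% of £3,775 = £755. That would push OOP to £1,894.20, over the £1,375 cap, so patient pays £1,375 − £1,139.20 = £235.80.

£235.80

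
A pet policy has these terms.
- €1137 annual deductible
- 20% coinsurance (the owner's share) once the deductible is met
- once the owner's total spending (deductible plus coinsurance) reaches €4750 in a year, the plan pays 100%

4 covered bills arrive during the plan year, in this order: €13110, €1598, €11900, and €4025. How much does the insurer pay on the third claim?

Bill 1, €13110: €1137 finishes the deductible; €11973 goes to coinsurance; owner's 20% is €2394.60. Cost to owner: €3531.60. OOP to date €3531.60. Plan pays €13110 − €3531.60 = €9578.40.
Bill 2, €1598: 20% coinsurance on €1598 = €319.60. Owner pays €319.60; OOP now €3851.20. Plan pays €1598 − €319.60 = €1278.40.
Bill 3, €11900: deductible met; 20% of €11900 = €2380. That would push OOP to €6231.20, over the €4750 cap, so owner pays €4750 − €3851.20 = €898.80. Plan pays €11900 − €898.80 = €11001.20.

€11001.20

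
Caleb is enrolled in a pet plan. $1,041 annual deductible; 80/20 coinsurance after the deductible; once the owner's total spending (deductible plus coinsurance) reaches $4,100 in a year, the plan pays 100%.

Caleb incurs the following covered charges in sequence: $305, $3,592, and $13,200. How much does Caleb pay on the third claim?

$2,487.80

#1 ($305): all of it applies to the deductible. Cost to owner: $305. OOP to date $305.
#2 ($3,592): $736 to deductible, leaving $2,856; 20% of $2,856 = $571.20. Owner pays $1,307.20; OOP now $1,612.20.
#3 ($13,200): deductible already satisfied, so owner's share is 20% × $13,200 = $2,640. OOP would hit $4,252.20 > $4,100, so the cap limits the owner to $4,100 − $1,612.20 = $2,487.80.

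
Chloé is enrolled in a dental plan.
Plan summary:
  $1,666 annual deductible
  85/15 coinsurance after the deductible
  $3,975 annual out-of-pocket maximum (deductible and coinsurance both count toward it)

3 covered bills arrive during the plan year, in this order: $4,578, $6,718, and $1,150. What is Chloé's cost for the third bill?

$172.50

Claim 1 ($4,578): deductible takes $1,666, $2,912 remains; 15% of $2,912 = $436.80. Patient pays $2,102.80; OOP now $2,102.80.
Claim 2 ($6,718): 15% coinsurance on $6,718 = $1,007.70. Patient pays $1,007.70; OOP now $3,110.50.
Claim 3 ($1,150): deductible already satisfied, so patient's share is 15% × $1,150 = $172.50. Patient owes $172.50 (running OOP $3,283).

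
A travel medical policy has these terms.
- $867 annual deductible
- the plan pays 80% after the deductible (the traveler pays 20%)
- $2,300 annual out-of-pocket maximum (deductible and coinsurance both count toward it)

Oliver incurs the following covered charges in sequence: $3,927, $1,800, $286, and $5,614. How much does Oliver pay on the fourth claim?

Bill 1, $3,927: $867 finishes the deductible; $3,060 goes to coinsurance; coinsurance $3,060 × 20% = $612. Traveler pays $1,479; OOP now $1,479.
Bill 2, $1,800: deductible met; 20% of $1,800 = $360. Traveler owes $360 (running OOP $1,839).
Bill 3, $286: 20% coinsurance on $286 = $57.20. Cost to traveler: $57.20. OOP to date $1,896.20.
Bill 4, $5,614: deductible already satisfied, so traveler's share is 20% × $5,614 = $1,122.80. Adding that to $1,896.20 gives $3,019, past the $2,300 cap; traveler pays only $2,300 − $1,896.20 = $403.80.

$403.80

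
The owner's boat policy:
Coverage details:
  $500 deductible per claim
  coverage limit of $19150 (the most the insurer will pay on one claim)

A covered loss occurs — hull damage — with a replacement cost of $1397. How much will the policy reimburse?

Subtract the deductible: $1397 − $500 = $897.
$897 is within the $19150 limit, so the insurer pays $897.

$897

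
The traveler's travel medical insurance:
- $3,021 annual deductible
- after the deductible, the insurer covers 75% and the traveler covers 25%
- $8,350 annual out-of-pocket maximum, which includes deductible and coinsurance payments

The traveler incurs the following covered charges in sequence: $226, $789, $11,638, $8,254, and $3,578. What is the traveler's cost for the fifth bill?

#1 ($226): all of it applies to the deductible. Traveler owes $226 (running OOP $226).
#2 ($789): all of it applies to the deductible. Cost to traveler: $789. OOP to date $1,015.
#3 ($11,638): $2,006 to deductible, leaving $9,632; 25% of $9,632 = $2,408. Traveler pays $4,414; OOP now $5,429.
#4 ($8,254): deductible met; 25% of $8,254 = $2,063.50. Traveler owes $2,063.50 (running OOP $7,492.50).
#5 ($3,578): deductible met; 25% of $3,578 = $894.50. Adding that to $7,492.50 gives $8,387, past the $8,350 cap; traveler pays only $8,350 − $7,492.50 = $857.50.

$857.50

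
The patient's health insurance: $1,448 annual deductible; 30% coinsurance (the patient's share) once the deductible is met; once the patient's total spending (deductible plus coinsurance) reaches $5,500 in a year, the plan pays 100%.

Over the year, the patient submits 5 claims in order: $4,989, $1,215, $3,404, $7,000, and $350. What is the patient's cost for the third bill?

Claim 1 — $4,989: $1,448 finishes the deductible; $3,541 goes to coinsurance; coinsurance $3,541 × 30% = $1,062.30. Cost to patient: $2,510.30. OOP to date $2,510.30.
Claim 2 — $1,215: 30% coinsurance on $1,215 = $364.50. Patient pays $364.50; OOP now $2,874.80.
Claim 3 — $3,404: deductible met; 30% of $3,404 = $1,021.20. Patient owes $1,021.20 (running OOP $3,896).

$1,021.20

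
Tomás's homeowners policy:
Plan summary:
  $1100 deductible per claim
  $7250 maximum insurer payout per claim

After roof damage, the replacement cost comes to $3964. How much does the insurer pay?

Less the $1100 deductible: $3964 − $1100 = $2864.
$2864 is within the $7250 limit, so the insurer pays $2864.

$2864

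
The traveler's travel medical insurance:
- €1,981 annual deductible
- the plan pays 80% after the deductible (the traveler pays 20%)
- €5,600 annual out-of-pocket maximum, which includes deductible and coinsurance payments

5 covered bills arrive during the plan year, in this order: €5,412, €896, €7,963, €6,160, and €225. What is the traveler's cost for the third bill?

#1 (€5,412): €1,981 finishes the deductible; €3,431 goes to coinsurance; coinsurance €3,431 × 20% = €686.20. Traveler pays €2,667.20; OOP now €2,667.20.
#2 (€896): 20% coinsurance on €896 = €179.20. Traveler owes €179.20 (running OOP €2,846.40).
#3 (€7,963): deductible already satisfied, so traveler's share is 20% × €7,963 = €1,592.60. Traveler owes €1,592.60 (running OOP €4,439).

€1,592.60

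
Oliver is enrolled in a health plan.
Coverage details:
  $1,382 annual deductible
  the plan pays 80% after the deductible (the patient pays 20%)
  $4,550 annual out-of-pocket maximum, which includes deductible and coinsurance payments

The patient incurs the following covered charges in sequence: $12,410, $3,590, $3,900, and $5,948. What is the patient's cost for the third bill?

Bill 1, $12,410: $1,382 finishes the deductible; $11,028 goes to coinsurance; patient's 20% is $2,205.60. Cost to patient: $3,587.60. OOP to date $3,587.60.
Bill 2, $3,590: 20% coinsurance on $3,590 = $718. Cost to patient: $718. OOP to date $4,305.60.
Bill 3, $3,900: deductible met; 20% of $3,900 = $780. Adding that to $4,305.60 gives $5,085.60, past the $4,550 cap; patient pays only $4,550 − $4,305.60 = $244.40.

$244.40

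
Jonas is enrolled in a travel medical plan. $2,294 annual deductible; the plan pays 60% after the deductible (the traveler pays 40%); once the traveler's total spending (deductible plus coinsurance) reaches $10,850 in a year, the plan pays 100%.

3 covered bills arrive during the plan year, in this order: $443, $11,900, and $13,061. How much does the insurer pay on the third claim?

Bill 1, $443: entire amount goes to the deductible. Traveler pays $443; OOP now $443. Plan pays $443 − $443 = $0.
Bill 2, $11,900: deductible takes $1,851, $10,049 remains; 40% of $10,049 = $4,019.60. Traveler pays $5,870.60; OOP now $6,313.60. Plan pays $11,900 − $5,870.60 = $6,029.40.
Bill 3, $13,061: deductible already satisfied, so traveler's share is 40% × $13,061 = $5,224.40. That would push OOP to $11,538, over the $10,850 cap, so traveler pays $10,850 − $6,313.60 = $4,536.40. Insurer: $13,061 − $4,536.40 = $8,524.60.

$8,524.60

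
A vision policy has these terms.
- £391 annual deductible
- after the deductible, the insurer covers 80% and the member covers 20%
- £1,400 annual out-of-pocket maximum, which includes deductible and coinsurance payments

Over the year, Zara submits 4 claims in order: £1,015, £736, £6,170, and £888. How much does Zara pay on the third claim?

£737

#1 (£1,015): deductible takes £391, £624 remains; member's 20% is £124.80. Cost to member: £515.80. OOP to date £515.80.
#2 (£736): deductible met; 20% of £736 = £147.20. Member pays £147.20; OOP now £663.
#3 (£6,170): deductible already satisfied, so member's share is 20% × £6,170 = £1,234. OOP would hit £1,897 > £1,400, so the cap limits the member to £1,400 − £663 = £737.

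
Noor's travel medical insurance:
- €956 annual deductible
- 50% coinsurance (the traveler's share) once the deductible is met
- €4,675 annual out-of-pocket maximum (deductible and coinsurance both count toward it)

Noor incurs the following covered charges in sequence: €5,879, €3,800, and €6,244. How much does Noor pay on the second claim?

€1,257.50

Bill 1, €5,879: deductible takes €956, €4,923 remains; 50% of €4,923 = €2,461.50. Traveler owes €3,417.50 (running OOP €3,417.50).
Bill 2, €3,800: 50% coinsurance on €3,800 = €1,900. OOP would hit €5,317.50 > €4,675, so the cap limits the traveler to €4,675 − €3,417.50 = €1,257.50.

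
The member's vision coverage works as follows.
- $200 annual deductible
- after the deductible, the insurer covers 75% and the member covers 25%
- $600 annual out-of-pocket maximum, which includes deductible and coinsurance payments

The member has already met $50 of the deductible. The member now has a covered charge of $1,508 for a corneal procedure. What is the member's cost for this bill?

$489.50

Deductible still to meet: $200 − $50 = $150.
The remaining $1,358 (= $1,508 − $150) moves to coinsurance.
25% of $1,358 = $339.50 falls to the member.
That puts the member's cost at $150 + $339.50 = $489.50 before any cap.
Total out-of-pocket so far would be $50 + $489.50 = $539.50, below the $600 cap — no reduction.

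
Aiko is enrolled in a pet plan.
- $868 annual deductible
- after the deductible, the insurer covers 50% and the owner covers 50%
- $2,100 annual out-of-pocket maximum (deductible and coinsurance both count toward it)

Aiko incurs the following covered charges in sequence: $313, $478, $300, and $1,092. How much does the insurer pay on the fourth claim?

Claim 1 — $313: entire amount goes to the deductible. Cost to owner: $313. OOP to date $313. Plan pays $313 − $313 = $0.
Claim 2 — $478: entire amount goes to the deductible. Owner pays $478; OOP now $791. Insurer: $478 − $478 = $0.
Claim 3 — $300: deductible takes $77, $223 remains; 50% of $223 = $111.50. Owner pays $188.50; OOP now $979.50. Plan pays $300 − $188.50 = $111.50.
Claim 4 — $1,092: 50% coinsurance on $1,092 = $546. Owner pays $546; OOP now $1,525.50. Plan pays $1,092 − $546 = $546.

$546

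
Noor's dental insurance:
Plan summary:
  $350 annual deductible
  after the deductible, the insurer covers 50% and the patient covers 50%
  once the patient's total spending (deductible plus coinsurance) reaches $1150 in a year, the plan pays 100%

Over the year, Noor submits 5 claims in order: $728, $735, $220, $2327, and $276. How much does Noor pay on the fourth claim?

$133.50

Claim 1 ($728): $350 finishes the deductible; $378 goes to coinsurance; coinsurance $378 × 50% = $189. Cost to patient: $539. OOP to date $539.
Claim 2 ($735): deductible met; 50% of $735 = $367.50. Patient pays $367.50; OOP now $906.50.
Claim 3 ($220): deductible met; 50% of $220 = $110. Patient pays $110; OOP now $1016.50.
Claim 4 ($2327): deductible met; 50% of $2327 = $1163.50. OOP would hit $2180 > $1150, so the cap limits the patient to $1150 − $1016.50 = $133.50.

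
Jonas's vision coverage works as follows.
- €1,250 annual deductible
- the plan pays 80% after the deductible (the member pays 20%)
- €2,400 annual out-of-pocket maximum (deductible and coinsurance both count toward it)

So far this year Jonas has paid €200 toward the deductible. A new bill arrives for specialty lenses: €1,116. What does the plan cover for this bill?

Deductible still to meet: €1,250 − €200 = €1,050.
After the €1,050 deductible portion, €1,116 − €1,050 = €66 is subject to coinsurance.
20% of €66 = €13.20 falls to the member.
So the member owes €1,050 + €13.20 = €1,063.20 before any cap.
Total out-of-pocket so far would be €200 + €1,063.20 = €1,263.20, below the €2,400 cap — no reduction.
Insurer pays the balance: €1,116 − €1,063.20 = €52.80.

€52.80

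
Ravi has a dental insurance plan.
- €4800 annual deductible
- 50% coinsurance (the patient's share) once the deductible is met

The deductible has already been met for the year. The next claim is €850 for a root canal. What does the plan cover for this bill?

The deductible is already satisfied, so the full bill goes to coinsurance.
50% of €850 = €425 falls to the patient.
The insurer covers the remainder: €850 − €425 = €425.

€425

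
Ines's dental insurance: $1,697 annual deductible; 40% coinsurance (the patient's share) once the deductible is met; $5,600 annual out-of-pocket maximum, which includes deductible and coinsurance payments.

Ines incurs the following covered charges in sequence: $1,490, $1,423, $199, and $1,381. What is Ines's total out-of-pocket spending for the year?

$2,815.40

#1 ($1,490): entire amount goes to the deductible. Patient pays $1,490; OOP now $1,490.
#2 ($1,423): $207 finishes the deductible; $1,216 goes to coinsurance; patient's 40% is $486.40. Patient pays $693.40; OOP now $2,183.40.
#3 ($199): deductible already satisfied, so patient's share is 40% × $199 = $79.60. Patient owes $79.60 (running OOP $2,263).
#4 ($1,381): 40% coinsurance on $1,381 = $552.40. Patient pays $552.40; OOP now $2,815.40.
Total paid by the patient: $1,490 + $693.40 + $79.60 + $552.40 = $2,815.40.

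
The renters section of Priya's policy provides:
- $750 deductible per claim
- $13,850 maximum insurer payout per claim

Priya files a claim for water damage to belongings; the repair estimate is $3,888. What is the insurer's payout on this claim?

$3,138

After the deductible, $3,888 − $750 = $3,138 remains.
$3,138 is within the $13,850 limit, so the insurer pays $3,138.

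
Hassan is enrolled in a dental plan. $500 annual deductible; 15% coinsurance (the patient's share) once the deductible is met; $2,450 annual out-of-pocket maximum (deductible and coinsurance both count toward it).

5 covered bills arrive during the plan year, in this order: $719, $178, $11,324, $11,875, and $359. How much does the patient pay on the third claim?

$1,698.60

Bill 1, $719: $500 to deductible, leaving $219; coinsurance $219 × 15% = $32.85. Patient owes $532.85 (running OOP $532.85).
Bill 2, $178: deductible already satisfied, so patient's share is 15% × $178 = $26.70. Patient owes $26.70 (running OOP $559.55).
Bill 3, $11,324: 15% coinsurance on $11,324 = $1,698.60. Cost to patient: $1,698.60. OOP to date $2,258.15.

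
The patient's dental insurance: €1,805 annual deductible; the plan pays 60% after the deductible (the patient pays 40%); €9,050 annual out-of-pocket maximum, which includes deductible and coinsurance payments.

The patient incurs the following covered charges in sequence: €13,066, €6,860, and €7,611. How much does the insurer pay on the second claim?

Bill 1, €13,066: €1,805 to deductible, leaving €11,261; patient's 40% is €4,504.40. Cost to patient: €6,309.40. OOP to date €6,309.40. Insurer: €13,066 − €6,309.40 = €6,756.60.
Bill 2, €6,860: deductible met; 40% of €6,860 = €2,744. OOP would hit €9,053.40 > €9,050, so the cap limits the patient to €9,050 − €6,309.40 = €2,740.60. Insurer: €6,860 − €2,740.60 = €4,119.40.

€4,119.40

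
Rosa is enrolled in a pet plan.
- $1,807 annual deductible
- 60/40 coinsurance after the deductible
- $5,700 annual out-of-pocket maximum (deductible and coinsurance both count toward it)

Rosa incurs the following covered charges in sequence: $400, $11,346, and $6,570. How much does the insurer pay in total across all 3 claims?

Claim 1 ($400): fully absorbed by the deductible. Cost to owner: $400. OOP to date $400. Insurer: $400 − $400 = $0.
Claim 2 ($11,346): $1,407 to deductible, leaving $9,939; owner's 40% is $3,975.60. Together that's $1,407 + $3,975.60 = $5,382.60. That would push OOP to $5,782.60, over the $5,700 cap, so owner pays $5,700 − $400 = $5,300. Insurer: $11,346 − $5,300 = $6,046.
Claim 3 ($6,570): 40% coinsurance on $6,570 = $2,628. OOP would hit $8,328 > $5,700, so the cap limits the owner to $5,700 − $5,700 = $0. Insurer: $6,570 − $0 = $6,570.
Insurer total = bills − owner's total = $18,316 − $5,700 = $12,616.

$12,616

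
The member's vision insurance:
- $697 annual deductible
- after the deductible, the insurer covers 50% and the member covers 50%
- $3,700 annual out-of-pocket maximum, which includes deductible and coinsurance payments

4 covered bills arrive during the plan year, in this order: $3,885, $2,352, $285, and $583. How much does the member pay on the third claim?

$142.50

Claim 1 ($3,885): $697 finishes the deductible; $3,188 goes to coinsurance; member's 50% is $1,594. Member pays $2,291; OOP now $2,291.
Claim 2 ($2,352): deductible met; 50% of $2,352 = $1,176. Cost to member: $1,176. OOP to date $3,467.
Claim 3 ($285): deductible met; 50% of $285 = $142.50. Member pays $142.50; OOP now $3,609.50.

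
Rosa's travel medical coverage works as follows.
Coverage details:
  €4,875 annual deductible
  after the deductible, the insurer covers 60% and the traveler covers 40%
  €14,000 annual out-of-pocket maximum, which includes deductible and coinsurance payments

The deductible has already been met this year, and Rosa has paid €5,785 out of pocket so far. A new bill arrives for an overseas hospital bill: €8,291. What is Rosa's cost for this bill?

€3,316.40

With the deductible met, the entire €8,291 is subject to coinsurance.
40% of €8,291 = €3,316.40 falls to the traveler.
Cumulative spending €5,785 + €3,316.40 = €9,101.40 stays under the €14,000 maximum.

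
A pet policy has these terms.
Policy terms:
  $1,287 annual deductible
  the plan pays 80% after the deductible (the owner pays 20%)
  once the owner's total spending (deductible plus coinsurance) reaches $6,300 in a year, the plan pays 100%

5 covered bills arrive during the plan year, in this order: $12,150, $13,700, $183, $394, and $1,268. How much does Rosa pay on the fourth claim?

Bill 1, $12,150: deductible takes $1,287, $10,863 remains; 20% of $10,863 = $2,172.60. Owner pays $3,459.60; OOP now $3,459.60.
Bill 2, $13,700: 20% coinsurance on $13,700 = $2,740. Cost to owner: $2,740. OOP to date $6,199.60.
Bill 3, $183: deductible already satisfied, so owner's share is 20% × $183 = $36.60. Owner pays $36.60; OOP now $6,236.20.
Bill 4, $394: deductible met; 20% of $394 = $78.80. OOP would hit $6,315 > $6,300, so the cap limits the owner to $6,300 − $6,236.20 = $63.80.

$63.80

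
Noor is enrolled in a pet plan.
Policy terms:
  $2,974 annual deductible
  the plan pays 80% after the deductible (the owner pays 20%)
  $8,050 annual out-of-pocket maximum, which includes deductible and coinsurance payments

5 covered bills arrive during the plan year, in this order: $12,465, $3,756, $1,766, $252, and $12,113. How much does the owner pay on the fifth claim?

$2,023

#1 ($12,465): $2,974 to deductible, leaving $9,491; coinsurance $9,491 × 20% = $1,898.20. Owner pays $4,872.20; OOP now $4,872.20.
#2 ($3,756): deductible met; 20% of $3,756 = $751.20. Cost to owner: $751.20. OOP to date $5,623.40.
#3 ($1,766): deductible met; 20% of $1,766 = $353.20. Cost to owner: $353.20. OOP to date $5,976.60.
#4 ($252): 20% coinsurance on $252 = $50.40. Owner pays $50.40; OOP now $6,027.
#5 ($12,113): deductible met; 20% of $12,113 = $2,422.60. That would push OOP to $8,449.60, over the $8,050 cap, so owner pays $8,050 − $6,027 = $2,023.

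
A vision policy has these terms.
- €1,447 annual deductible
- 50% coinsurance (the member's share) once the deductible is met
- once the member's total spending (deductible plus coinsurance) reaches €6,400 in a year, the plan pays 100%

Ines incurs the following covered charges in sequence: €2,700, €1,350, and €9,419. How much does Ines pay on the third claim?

Bill 1, €2,700: €1,447 to deductible, leaving €1,253; 50% of €1,253 = €626.50. Cost to member: €2,073.50. OOP to date €2,073.50.
Bill 2, €1,350: deductible met; 50% of €1,350 = €675. Member pays €675; OOP now €2,748.50.
Bill 3, €9,419: 50% coinsurance on €9,419 = €4,709.50. That would push OOP to €7,458, over the €6,400 cap, so member pays €6,400 − €2,748.50 = €3,651.50.

€3,651.50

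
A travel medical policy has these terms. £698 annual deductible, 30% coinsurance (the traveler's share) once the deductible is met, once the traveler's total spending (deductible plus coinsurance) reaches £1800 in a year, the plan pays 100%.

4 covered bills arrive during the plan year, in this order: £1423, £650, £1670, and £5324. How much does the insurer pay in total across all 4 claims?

Bill 1, £1423: £698 to deductible, leaving £725; coinsurance £725 × 30% = £217.50. Traveler owes £915.50 (running OOP £915.50). Insurer: £1423 − £915.50 = £507.50.
Bill 2, £650: deductible met; 30% of £650 = £195. Traveler pays £195; OOP now £1110.50. Plan pays £650 − £195 = £455.
Bill 3, £1670: 30% coinsurance on £1670 = £501. Cost to traveler: £501. OOP to date £1611.50. Plan pays £1670 − £501 = £1169.
Bill 4, £5324: deductible already satisfied, so traveler's share is 30% × £5324 = £1597.20. Adding that to £1611.50 gives £3208.70, past the £1800 cap; traveler pays only £1800 − £1611.50 = £188.50. Insurer: £5324 − £188.50 = £5135.50.
Insurer total = bills − traveler's total = £9067 − £1800 = £7267.

£7267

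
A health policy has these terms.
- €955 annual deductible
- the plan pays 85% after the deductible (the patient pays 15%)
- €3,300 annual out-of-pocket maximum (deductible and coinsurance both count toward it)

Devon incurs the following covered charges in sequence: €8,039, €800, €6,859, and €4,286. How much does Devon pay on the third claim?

Claim 1 (€8,039): €955 to deductible, leaving €7,084; 15% of €7,084 = €1,062.60. Patient pays €2,017.60; OOP now €2,017.60.
Claim 2 (€800): 15% coinsurance on €800 = €120. Patient pays €120; OOP now €2,137.60.
Claim 3 (€6,859): 15% coinsurance on €6,859 = €1,028.85. Patient owes €1,028.85 (running OOP €3,166.45).

€1,028.85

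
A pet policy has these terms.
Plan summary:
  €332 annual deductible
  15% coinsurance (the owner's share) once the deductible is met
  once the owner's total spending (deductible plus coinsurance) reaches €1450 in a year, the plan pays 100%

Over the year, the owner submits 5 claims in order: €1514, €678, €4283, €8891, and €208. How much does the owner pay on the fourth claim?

€196.55

Claim 1 — €1514: €332 finishes the deductible; €1182 goes to coinsurance; owner's 15% is €177.30. Owner pays €509.30; OOP now €509.30.
Claim 2 — €678: 15% coinsurance on €678 = €101.70. Owner owes €101.70 (running OOP €611).
Claim 3 — €4283: deductible already satisfied, so owner's share is 15% × €4283 = €642.45. Owner pays €642.45; OOP now €1253.45.
Claim 4 — €8891: deductible met; 15% of €8891 = €1333.65. Adding that to €1253.45 gives €2587.10, past the €1450 cap; owner pays only €1450 − €1253.45 = €196.55.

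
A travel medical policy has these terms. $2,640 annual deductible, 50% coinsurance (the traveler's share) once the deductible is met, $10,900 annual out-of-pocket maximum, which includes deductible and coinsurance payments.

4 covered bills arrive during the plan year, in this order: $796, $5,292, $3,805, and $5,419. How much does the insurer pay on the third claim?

Claim 1 — $796: entire amount goes to the deductible. Traveler owes $796 (running OOP $796). Plan pays $796 − $796 = $0.
Claim 2 — $5,292: $1,844 finishes the deductible; $3,448 goes to coinsurance; coinsurance $3,448 × 50% = $1,724. Traveler owes $3,568 (running OOP $4,364). Plan pays $5,292 − $3,568 = $1,724.
Claim 3 — $3,805: deductible met; 50% of $3,805 = $1,902.50. Traveler owes $1,902.50 (running OOP $6,266.50). Insurer: $3,805 − $1,902.50 = $1,902.50.

$1,902.50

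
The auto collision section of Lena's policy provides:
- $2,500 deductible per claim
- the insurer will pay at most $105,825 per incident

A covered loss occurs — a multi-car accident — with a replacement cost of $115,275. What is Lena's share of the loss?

After the deductible, $115,275 − $2,500 = $112,775 remains.
$112,775 exceeds the $105,825 limit, so the insurer pays the limit: $105,825.
Out of pocket: $115,275 − $105,825 = $9,450.

$9,450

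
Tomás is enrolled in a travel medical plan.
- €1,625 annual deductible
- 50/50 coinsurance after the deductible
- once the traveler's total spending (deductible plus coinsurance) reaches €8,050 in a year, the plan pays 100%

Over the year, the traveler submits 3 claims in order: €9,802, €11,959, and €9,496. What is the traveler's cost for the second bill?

#1 (€9,802): €1,625 finishes the deductible; €8,177 goes to coinsurance; traveler's 50% is €4,088.50. Cost to traveler: €5,713.50. OOP to date €5,713.50.
#2 (€11,959): 50% coinsurance on €11,959 = €5,979.50. Adding that to €5,713.50 gives €11,693, past the €8,050 cap; traveler pays only €8,050 − €5,713.50 = €2,336.50.

€2,336.50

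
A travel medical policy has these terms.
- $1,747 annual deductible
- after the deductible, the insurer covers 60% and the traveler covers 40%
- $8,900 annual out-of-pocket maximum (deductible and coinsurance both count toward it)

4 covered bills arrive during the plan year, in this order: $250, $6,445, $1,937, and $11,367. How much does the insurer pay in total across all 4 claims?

Claim 1 — $250: fully absorbed by the deductible. Traveler pays $250; OOP now $250. Plan pays $250 − $250 = $0.
Claim 2 — $6,445: deductible takes $1,497, $4,948 remains; 40% of $4,948 = $1,979.20. Traveler owes $3,476.20 (running OOP $3,726.20). Plan pays $6,445 − $3,476.20 = $2,968.80.
Claim 3 — $1,937: deductible already satisfied, so traveler's share is 40% × $1,937 = $774.80. Traveler owes $774.80 (running OOP $4,501). Insurer: $1,937 − $774.80 = $1,162.20.
Claim 4 — $11,367: deductible met; 40% of $11,367 = $4,546.80. Adding that to $4,501 gives $9,047.80, past the $8,900 cap; traveler pays only $8,900 − $4,501 = $4,399. Insurer: $11,367 − $4,399 = $6,968.
Insurer total: $0 + $2,968.80 + $1,162.20 + $6,968 = $11,099.

$11,099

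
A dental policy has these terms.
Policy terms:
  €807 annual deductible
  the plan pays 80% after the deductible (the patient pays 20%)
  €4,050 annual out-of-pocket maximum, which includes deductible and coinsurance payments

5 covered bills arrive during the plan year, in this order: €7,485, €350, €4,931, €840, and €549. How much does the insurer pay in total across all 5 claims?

€10,678.40

#1 (€7,485): €807 to deductible, leaving €6,678; patient's 20% is €1,335.60. Patient pays €2,142.60; OOP now €2,142.60. Plan pays €7,485 − €2,142.60 = €5,342.40.
#2 (€350): deductible met; 20% of €350 = €70. Cost to patient: €70. OOP to date €2,212.60. Insurer: €350 − €70 = €280.
#3 (€4,931): 20% coinsurance on €4,931 = €986.20. Patient pays €986.20; OOP now €3,198.80. Insurer: €4,931 − €986.20 = €3,944.80.
#4 (€840): deductible already satisfied, so patient's share is 20% × €840 = €168. Cost to patient: €168. OOP to date €3,366.80. Insurer: €840 − €168 = €672.
#5 (€549): deductible met; 20% of €549 = €109.80. Patient owes €109.80 (running OOP €3,476.60). Insurer: €549 − €109.80 = €439.20.
Insurer total: €5,342.40 + €280 + €3,944.80 + €672 + €439.20 = €10,678.40.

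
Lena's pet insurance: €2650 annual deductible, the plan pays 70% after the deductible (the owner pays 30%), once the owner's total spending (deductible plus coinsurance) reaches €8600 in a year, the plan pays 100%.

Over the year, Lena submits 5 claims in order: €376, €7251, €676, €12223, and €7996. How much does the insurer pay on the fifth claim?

€7408.80

#1 (€376): all of it applies to the deductible. Cost to owner: €376. OOP to date €376. Insurer: €376 − €376 = €0.
#2 (€7251): €2274 finishes the deductible; €4977 goes to coinsurance; coinsurance €4977 × 30% = €1493.10. Cost to owner: €3767.10. OOP to date €4143.10. Plan pays €7251 − €3767.10 = €3483.90.
#3 (€676): deductible already satisfied, so owner's share is 30% × €676 = €202.80. Owner owes €202.80 (running OOP €4345.90). Plan pays €676 − €202.80 = €473.20.
#4 (€12223): deductible met; 30% of €12223 = €3666.90. Owner pays €3666.90; OOP now €8012.80. Insurer: €12223 − €3666.90 = €8556.10.
#5 (€7996): deductible met; 30% of €7996 = €2398.80. Adding that to €8012.80 gives €10411.60, past the €8600 cap; owner pays only €8600 − €8012.80 = €587.20. Plan pays €7996 − €587.20 = €7408.80.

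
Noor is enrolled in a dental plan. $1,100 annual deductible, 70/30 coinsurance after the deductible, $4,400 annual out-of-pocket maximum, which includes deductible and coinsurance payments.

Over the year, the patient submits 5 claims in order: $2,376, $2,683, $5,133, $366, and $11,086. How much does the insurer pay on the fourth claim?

#1 ($2,376): $1,100 finishes the deductible; $1,276 goes to coinsurance; patient's 30% is $382.80. Cost to patient: $1,482.80. OOP to date $1,482.80. Insurer: $2,376 − $1,482.80 = $893.20.
#2 ($2,683): 30% coinsurance on $2,683 = $804.90. Patient pays $804.90; OOP now $2,287.70. Insurer: $2,683 − $804.90 = $1,878.10.
#3 ($5,133): deductible met; 30% of $5,133 = $1,539.90. Patient pays $1,539.90; OOP now $3,827.60. Plan pays $5,133 − $1,539.90 = $3,593.10.
#4 ($366): 30% coinsurance on $366 = $109.80. Patient owes $109.80 (running OOP $3,937.40). Plan pays $366 − $109.80 = $256.20.

$256.20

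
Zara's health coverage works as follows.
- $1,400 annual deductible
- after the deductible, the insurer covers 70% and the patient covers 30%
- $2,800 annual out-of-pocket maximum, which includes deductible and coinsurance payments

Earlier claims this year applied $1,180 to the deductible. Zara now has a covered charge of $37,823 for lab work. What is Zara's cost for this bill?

Remaining deductible: $1,400 − $1,180 = $220.
The remaining $37,603 (= $37,823 − $220) moves to coinsurance.
30% of $37,603 = $11,280.90 falls to the patient.
Patient responsibility before any cap: $220 + $11,280.90 = $11,500.90.
Adding $11,500.90 to the $1,180 already spent would give $12,680.90, which exceeds the $2,800 cap; the patient pays just $2,800 − $1,180 = $1,620.

$1,620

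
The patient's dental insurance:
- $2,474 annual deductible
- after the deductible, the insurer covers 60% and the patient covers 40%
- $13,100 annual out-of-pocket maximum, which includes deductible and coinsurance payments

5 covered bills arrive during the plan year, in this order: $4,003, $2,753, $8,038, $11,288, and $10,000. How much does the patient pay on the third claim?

$3,215.20

Bill 1, $4,003: $2,474 finishes the deductible; $1,529 goes to coinsurance; coinsurance $1,529 × 40% = $611.60. Cost to patient: $3,085.60. OOP to date $3,085.60.
Bill 2, $2,753: deductible met; 40% of $2,753 = $1,101.20. Patient pays $1,101.20; OOP now $4,186.80.
Bill 3, $8,038: deductible met; 40% of $8,038 = $3,215.20. Patient owes $3,215.20 (running OOP $7,402).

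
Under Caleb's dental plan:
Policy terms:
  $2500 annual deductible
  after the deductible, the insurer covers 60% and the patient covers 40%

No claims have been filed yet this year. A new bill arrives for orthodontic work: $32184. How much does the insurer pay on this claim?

The full $2500 deductible is still open; $2500 of this bill applies to it.
After the $2500 deductible portion, $32184 − $2500 = $29684 is subject to coinsurance.
40% of $29684 = $11873.60 falls to the patient.
So the patient owes $2500 + $11873.60 = $14373.60.
The insurer covers the remainder: $32184 − $14373.60 = $17810.40.

$17810.40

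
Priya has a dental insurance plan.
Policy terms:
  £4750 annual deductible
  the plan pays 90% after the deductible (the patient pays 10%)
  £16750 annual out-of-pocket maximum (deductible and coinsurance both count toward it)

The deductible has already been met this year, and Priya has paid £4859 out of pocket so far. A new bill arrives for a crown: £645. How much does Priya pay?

The deductible is already satisfied, so the full bill goes to coinsurance.
Coinsurance: £645 × 10% = £64.50.
Total out-of-pocket so far would be £4859 + £64.50 = £4923.50, below the £16750 cap — no reduction.

£64.50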